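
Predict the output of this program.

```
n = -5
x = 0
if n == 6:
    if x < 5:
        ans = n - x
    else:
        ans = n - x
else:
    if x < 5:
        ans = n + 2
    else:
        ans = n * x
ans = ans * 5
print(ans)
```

-15

n=-5, x=0
n == 6 is False; x < 5 is True
→ ans = n + 2 = -3
ans = (-3)*5 = -15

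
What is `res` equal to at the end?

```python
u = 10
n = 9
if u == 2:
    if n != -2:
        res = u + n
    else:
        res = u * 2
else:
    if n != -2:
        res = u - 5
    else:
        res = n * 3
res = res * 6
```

30

u=10, n=9
u == 2 is False; n != -2 is True
→ res = u - 5 = 5
res = 5*6 = 30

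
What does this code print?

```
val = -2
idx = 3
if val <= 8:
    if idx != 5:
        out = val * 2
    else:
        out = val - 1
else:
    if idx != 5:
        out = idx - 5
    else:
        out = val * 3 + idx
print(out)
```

val=-2, idx=3
val <= 8 is True; idx != 5 is True
→ out = val * 2 = -4

-4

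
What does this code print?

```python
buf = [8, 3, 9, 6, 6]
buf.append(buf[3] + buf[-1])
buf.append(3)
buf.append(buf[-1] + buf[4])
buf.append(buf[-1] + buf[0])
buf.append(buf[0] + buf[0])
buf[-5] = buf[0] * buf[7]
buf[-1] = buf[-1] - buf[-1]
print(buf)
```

append buf[3]+buf[-1] = 6+6 = 12 → [8, 3, 9, 6, 6, 12]
append 3 → [8, 3, 9, 6, 6, 12, 3]
append buf[-1]+buf[4] = 3+6 = 9 → [8, 3, 9, 6, 6, 12, 3, 9]
append buf[-1]+buf[0] = 9+8 = 17 → [8, 3, 9, 6, 6, 12, 3, 9, 17]
append buf[0]+buf[0] = 8+8 = 16 → [8, 3, 9, 6, 6, 12, 3, 9, 17, 16]
buf[-5] = buf[0]*buf[7] = 8*9 = 72 → [8, 3, 9, 6, 6, 72, 3, 9, 17, 16]
buf[-1] = buf[-1]-buf[-1] = 16-16 = 0 → [8, 3, 9, 6, 6, 72, 3, 9, 17, 0]

[8, 3, 9, 6, 6, 72, 3, 9, 17, 0]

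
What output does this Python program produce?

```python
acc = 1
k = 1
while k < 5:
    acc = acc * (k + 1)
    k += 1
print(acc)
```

120

k=1: acc = 1*2 = 2
k=2: acc = 2*3 = 6
k=3: acc = 6*4 = 24
k=4: acc = 24*5 = 120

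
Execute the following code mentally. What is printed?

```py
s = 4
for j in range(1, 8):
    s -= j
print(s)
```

j=1: s = 4-1 = 3
j=2: s = 3-2 = 1
j=3: s = 1-3 = -2
j=4: s = (-2)-4 = -6
j=5: s = (-6)-5 = -11
j=6: s = (-11)-6 = -17
j=7: s = (-17)-7 = -24

-24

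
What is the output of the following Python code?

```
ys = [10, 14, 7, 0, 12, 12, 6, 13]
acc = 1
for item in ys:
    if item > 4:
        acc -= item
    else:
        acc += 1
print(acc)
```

item=10: >4, acc = 1-10 = -9
item=14: >4, acc = (-9)-14 = -23
item=7: >4, acc = (-23)-7 = -30
item=0: not >4, acc = (-30)+1 = -29
item=12: >4, acc = (-29)-12 = -41
item=12: >4, acc = (-41)-12 = -53
item=6: >4, acc = (-53)-6 = -59
item=13: >4, acc = (-59)-13 = -72

-72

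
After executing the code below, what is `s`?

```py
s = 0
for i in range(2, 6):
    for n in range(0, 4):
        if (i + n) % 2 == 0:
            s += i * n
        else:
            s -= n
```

i=2,n=0: even sum, s = 0+0 = 0
i=2,n=1: odd sum, s = 0-1 = -1
i=2,n=2: even sum, s = (-1)+4 = 3
i=2,n=3: odd sum, s = 3-3 = 0
i=3,n=0: odd sum, s = 0-0 = 0
i=3,n=1: even sum, s = 0+3 = 3
i=3,n=2: odd sum, s = 3-2 = 1
i=3,n=3: even sum, s = 1+9 = 10
i=4,n=0: even sum, s = 10+0 = 10
i=4,n=1: odd sum, s = 10-1 = 9
i=4,n=2: even sum, s = 9+8 = 17
i=4,n=3: odd sum, s = 17-3 = 14
i=5,n=0: odd sum, s = 14-0 = 14
i=5,n=1: even sum, s = 14+5 = 19
i=5,n=2: odd sum, s = 19-2 = 17
i=5,n=3: even sum, s = 17+15 = 32

32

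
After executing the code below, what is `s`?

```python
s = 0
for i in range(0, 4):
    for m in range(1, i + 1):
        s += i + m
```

24

i=1,m=1: s = 0+2 = 2
i=2,m=1: s = 2+3 = 5
i=2,m=2: s = 5+4 = 9
i=3,m=1: s = 9+4 = 13
i=3,m=2: s = 13+5 = 18
i=3,m=3: s = 18+6 = 24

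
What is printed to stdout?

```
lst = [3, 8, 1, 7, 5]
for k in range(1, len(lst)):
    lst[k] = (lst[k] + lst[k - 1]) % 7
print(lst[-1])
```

3

k=1: lst[1] = (8+3)%7 = 4 → [3, 4, 1, 7, 5]
k=2: lst[2] = (1+4)%7 = 5 → [3, 4, 5, 7, 5]
k=3: lst[3] = (7+5)%7 = 5 → [3, 4, 5, 5, 5]
k=4: lst[4] = (5+5)%7 = 3 → [3, 4, 5, 5, 3]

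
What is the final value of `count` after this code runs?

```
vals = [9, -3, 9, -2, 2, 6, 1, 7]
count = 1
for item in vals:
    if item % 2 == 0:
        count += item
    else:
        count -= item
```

item=9: not even, count = 1-9 = -8
item=-3: not even, count = (-8)-(-3) = -5
item=9: not even, count = (-5)-9 = -14
item=-2: even, count = (-14)+(-2) = -16
item=2: even, count = (-16)+2 = -14
item=6: even, count = (-14)+6 = -8
item=1: not even, count = (-8)-1 = -9
item=7: not even, count = (-9)-7 = -16

-16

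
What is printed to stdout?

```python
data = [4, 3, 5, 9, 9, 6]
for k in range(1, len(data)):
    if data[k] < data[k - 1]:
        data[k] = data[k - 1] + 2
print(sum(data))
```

47

k=1: 3<4, data[1] = 4+2 = 6 → [4, 6, 5, 9, 9, 6]
k=2: 5<6, data[2] = 6+2 = 8 → [4, 6, 8, 9, 9, 6]
k=3: 9>=8, unchanged → [4, 6, 8, 9, 9, 6]
k=4: 9>=9, unchanged → [4, 6, 8, 9, 9, 6]
k=5: 6<9, data[5] = 9+2 = 11 → [4, 6, 8, 9, 9, 11]
sum = 47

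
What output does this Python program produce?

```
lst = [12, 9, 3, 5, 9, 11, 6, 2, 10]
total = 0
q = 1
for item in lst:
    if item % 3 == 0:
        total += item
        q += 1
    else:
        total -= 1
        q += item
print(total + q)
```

69

item=12: %3==0, total = 0+12 = 12; q=2
item=9: %3==0, total = 12+9 = 21; q=3
item=3: %3==0, total = 21+3 = 24; q=4
item=5: not %3==0, total = 24-1 = 23; q=9
item=9: %3==0, total = 23+9 = 32; q=10
item=11: not %3==0, total = 32-1 = 31; q=21
item=6: %3==0, total = 31+6 = 37; q=22
item=2: not %3==0, total = 37-1 = 36; q=24
item=10: not %3==0, total = 36-1 = 35; q=34
total+q = 35+34 = 69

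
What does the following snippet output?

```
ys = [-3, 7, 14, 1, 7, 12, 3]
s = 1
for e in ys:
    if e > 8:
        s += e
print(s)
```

27

e=-3: not >8
e=7: not >8
e=14: >8, s = 1+14 = 15
e=1: not >8
e=7: not >8
e=12: >8, s = 15+12 = 27
e=3: not >8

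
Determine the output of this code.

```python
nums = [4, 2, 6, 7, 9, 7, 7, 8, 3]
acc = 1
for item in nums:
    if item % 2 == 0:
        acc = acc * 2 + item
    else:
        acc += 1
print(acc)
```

item=4: even, acc = 1*2+4 = 6
item=2: even, acc = 6*2+2 = 14
item=6: even, acc = 14*2+6 = 34
item=7: not even, acc = 34+1 = 35
item=9: not even, acc = 35+1 = 36
item=7: not even, acc = 36+1 = 37
item=7: not even, acc = 37+1 = 38
item=8: even, acc = 38*2+8 = 84
item=3: not even, acc = 84+1 = 85

85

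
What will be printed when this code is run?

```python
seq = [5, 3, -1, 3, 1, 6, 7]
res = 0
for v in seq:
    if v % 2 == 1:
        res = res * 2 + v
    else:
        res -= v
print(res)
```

209

v=5: odd, res = 0*2+5 = 5
v=3: odd, res = 5*2+3 = 13
v=-1: odd, res = 13*2+(-1) = 25
v=3: odd, res = 25*2+3 = 53
v=1: odd, res = 53*2+1 = 107
v=6: not odd, res = 107-6 = 101
v=7: odd, res = 101*2+7 = 209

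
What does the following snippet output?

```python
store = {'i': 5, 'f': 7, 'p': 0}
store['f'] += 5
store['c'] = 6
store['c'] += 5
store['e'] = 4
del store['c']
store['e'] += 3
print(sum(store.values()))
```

store['f'] = 7+5 = 12 → {'i': 5, 'f': 12, 'p': 0}
store['c'] = 6 → {'i': 5, 'f': 12, 'p': 0, 'c': 6}
store['c'] = 6+5 = 11 → {'i': 5, 'f': 12, 'p': 0, 'c': 11}
store['e'] = 4 → {'i': 5, 'f': 12, 'p': 0, 'c': 11, 'e': 4}
del 'c' → {'i': 5, 'f': 12, 'p': 0, 'e': 4}
store['e'] = 4+3 = 7 → {'i': 5, 'f': 12, 'p': 0, 'e': 7}
sum of values = 24

24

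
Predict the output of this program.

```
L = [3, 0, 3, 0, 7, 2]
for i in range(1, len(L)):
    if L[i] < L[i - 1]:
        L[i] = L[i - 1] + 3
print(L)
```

[3, 6, 9, 12, 15, 18]

i=1: 0<3, L[1] = 3+3 = 6 → [3, 6, 3, 0, 7, 2]
i=2: 3<6, L[2] = 6+3 = 9 → [3, 6, 9, 0, 7, 2]
i=3: 0<9, L[3] = 9+3 = 12 → [3, 6, 9, 12, 7, 2]
i=4: 7<12, L[4] = 12+3 = 15 → [3, 6, 9, 12, 15, 2]
i=5: 2<15, L[5] = 15+3 = 18 → [3, 6, 9, 12, 15, 18]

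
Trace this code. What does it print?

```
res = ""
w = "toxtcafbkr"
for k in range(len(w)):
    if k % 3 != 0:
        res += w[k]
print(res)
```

oxcabk

k=0: skip
k=1: add 'o' → 'o'
k=2: add 'x' → 'ox'
k=3: skip
k=4: add 'c' → 'oxc'
k=5: add 'a' → 'oxca'
k=6: skip
k=7: add 'b' → 'oxcab'
k=8: add 'k' → 'oxcabk'
k=9: skip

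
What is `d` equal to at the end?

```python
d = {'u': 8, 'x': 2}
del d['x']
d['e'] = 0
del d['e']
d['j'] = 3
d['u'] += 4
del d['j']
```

del 'x' → {'u': 8}
d['e'] = 0 → {'u': 8, 'e': 0}
del 'e' → {'u': 8}
d['j'] = 3 → {'u': 8, 'j': 3}
d['u'] = 8+4 = 12 → {'u': 12, 'j': 3}
del 'j' → {'u': 12}

{'u': 12}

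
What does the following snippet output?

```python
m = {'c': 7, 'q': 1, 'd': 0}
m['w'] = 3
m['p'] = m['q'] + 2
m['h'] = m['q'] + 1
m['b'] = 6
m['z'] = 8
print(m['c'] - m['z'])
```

-1

m['w'] = 3 → {'c': 7, 'q': 1, 'd': 0, 'w': 3}
m['p'] = m['q']+2 = 3 → {'c': 7, 'q': 1, 'd': 0, 'w': 3, 'p': 3}
m['h'] = m['q']+1 = 2 → {'c': 7, 'q': 1, 'd': 0, 'w': 3, 'p': 3, 'h': 2}
m['b'] = 6 → {'c': 7, 'q': 1, 'd': 0, 'w': 3, 'p': 3, 'h': 2, 'b': 6}
m['z'] = 8 → {'c': 7, 'q': 1, 'd': 0, 'w': 3, 'p': 3, 'h': 2, 'b': 6, 'z': 8}
m['c']-m['z'] = 7-8 = -1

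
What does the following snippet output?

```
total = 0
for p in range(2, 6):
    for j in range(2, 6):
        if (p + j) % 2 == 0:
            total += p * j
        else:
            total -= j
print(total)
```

p=2,j=2: even sum, total = 0+4 = 4
p=2,j=3: odd sum, total = 4-3 = 1
p=2,j=4: even sum, total = 1+8 = 9
p=2,j=5: odd sum, total = 9-5 = 4
p=3,j=2: odd sum, total = 4-2 = 2
p=3,j=3: even sum, total = 2+9 = 11
p=3,j=4: odd sum, total = 11-4 = 7
p=3,j=5: even sum, total = 7+15 = 22
p=4,j=2: even sum, total = 22+8 = 30
p=4,j=3: odd sum, total = 30-3 = 27
p=4,j=4: even sum, total = 27+16 = 43
p=4,j=5: odd sum, total = 43-5 = 38
p=5,j=2: odd sum, total = 38-2 = 36
p=5,j=3: even sum, total = 36+15 = 51
p=5,j=4: odd sum, total = 51-4 = 47
p=5,j=5: even sum, total = 47+25 = 72

72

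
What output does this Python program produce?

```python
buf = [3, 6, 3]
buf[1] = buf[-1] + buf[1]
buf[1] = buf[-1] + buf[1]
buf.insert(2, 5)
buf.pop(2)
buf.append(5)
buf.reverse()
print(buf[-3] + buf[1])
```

6

buf[1] = buf[-1]+buf[1] = 3+6 = 9 → [3, 9, 3]
buf[1] = buf[-1]+buf[1] = 3+9 = 12 → [3, 12, 3]
insert 5 at 2 → [3, 12, 5, 3]
pop(2) removes 5 → [3, 12, 3]
append 5 → [3, 12, 3, 5]
reverse → [5, 3, 12, 3]
buf[-3]+buf[1] = 3+3 = 6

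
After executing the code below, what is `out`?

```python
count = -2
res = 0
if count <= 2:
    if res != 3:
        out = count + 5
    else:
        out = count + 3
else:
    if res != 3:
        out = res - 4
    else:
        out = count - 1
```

count=-2, res=0
count <= 2 is True; res != 3 is True
→ out = count + 5 = 3

3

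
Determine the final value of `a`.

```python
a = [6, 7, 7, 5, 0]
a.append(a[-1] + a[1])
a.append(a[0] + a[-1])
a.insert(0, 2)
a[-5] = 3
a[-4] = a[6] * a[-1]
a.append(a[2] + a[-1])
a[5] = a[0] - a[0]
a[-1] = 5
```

[2, 6, 7, 3, 91, 0, 7, 13, 5]

append a[-1]+a[1] = 0+7 = 7 → [6, 7, 7, 5, 0, 7]
append a[0]+a[-1] = 6+7 = 13 → [6, 7, 7, 5, 0, 7, 13]
insert 2 at 0 → [2, 6, 7, 7, 5, 0, 7, 13]
a[-5] = 3 → [2, 6, 7, 3, 5, 0, 7, 13]
a[-4] = a[6]*a[-1] = 7*13 = 91 → [2, 6, 7, 3, 91, 0, 7, 13]
append a[2]+a[-1] = 7+13 = 20 → [2, 6, 7, 3, 91, 0, 7, 13, 20]
a[5] = a[0]-a[0] = 2-2 = 0 → [2, 6, 7, 3, 91, 0, 7, 13, 20]
a[-1] = 5 → [2, 6, 7, 3, 91, 0, 7, 13, 5]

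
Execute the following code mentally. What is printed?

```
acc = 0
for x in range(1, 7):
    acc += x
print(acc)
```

x=1: acc = 0+1 = 1
x=2: acc = 1+2 = 3
x=3: acc = 3+3 = 6
x=4: acc = 6+4 = 10
x=5: acc = 10+5 = 15
x=6: acc = 15+6 = 21

21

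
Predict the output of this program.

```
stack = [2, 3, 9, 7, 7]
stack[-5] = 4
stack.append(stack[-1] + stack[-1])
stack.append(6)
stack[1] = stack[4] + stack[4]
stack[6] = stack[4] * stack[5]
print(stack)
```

[4, 14, 9, 7, 7, 14, 98]

stack[-5] = 4 → [4, 3, 9, 7, 7]
append stack[-1]+stack[-1] = 7+7 = 14 → [4, 3, 9, 7, 7, 14]
append 6 → [4, 3, 9, 7, 7, 14, 6]
stack[1] = stack[4]+stack[4] = 7+7 = 14 → [4, 14, 9, 7, 7, 14, 6]
stack[6] = stack[4]*stack[5] = 7*14 = 98 → [4, 14, 9, 7, 7, 14, 98]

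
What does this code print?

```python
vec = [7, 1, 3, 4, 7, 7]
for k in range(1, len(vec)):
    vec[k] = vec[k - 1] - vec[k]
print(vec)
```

[7, 6, 3, -1, -8, -15]

k=1: vec[1] = 7-1 = 6 → [7, 6, 3, 4, 7, 7]
k=2: vec[2] = 6-3 = 3 → [7, 6, 3, 4, 7, 7]
k=3: vec[3] = 3-4 = -1 → [7, 6, 3, -1, 7, 7]
k=4: vec[4] = (-1)-7 = -8 → [7, 6, 3, -1, -8, 7]
k=5: vec[5] = (-8)-7 = -15 → [7, 6, 3, -1, -8, -15]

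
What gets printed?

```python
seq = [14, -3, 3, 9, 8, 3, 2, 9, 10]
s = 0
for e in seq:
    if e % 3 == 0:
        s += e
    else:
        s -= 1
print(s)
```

17

e=14: not %3==0, s = 0-1 = -1
e=-3: %3==0, s = (-1)+(-3) = -4
e=3: %3==0, s = (-4)+3 = -1
e=9: %3==0, s = (-1)+9 = 8
e=8: not %3==0, s = 8-1 = 7
e=3: %3==0, s = 7+3 = 10
e=2: not %3==0, s = 10-1 = 9
e=9: %3==0, s = 9+9 = 18
e=10: not %3==0, s = 18-1 = 17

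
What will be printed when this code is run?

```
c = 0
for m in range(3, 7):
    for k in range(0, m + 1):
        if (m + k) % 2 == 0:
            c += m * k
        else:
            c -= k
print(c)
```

m=3,k=0: odd sum, c = 0-0 = 0
m=3,k=1: even sum, c = 0+3 = 3
m=3,k=2: odd sum, c = 3-2 = 1
m=3,k=3: even sum, c = 1+9 = 10
m=4,k=0: even sum, c = 10+0 = 10
m=4,k=1: odd sum, c = 10-1 = 9
m=4,k=2: even sum, c = 9+8 = 17
m=4,k=3: odd sum, c = 17-3 = 14
m=4,k=4: even sum, c = 14+16 = 30
m=5,k=0: odd sum, c = 30-0 = 30
m=5,k=1: even sum, c = 30+5 = 35
m=5,k=2: odd sum, c = 35-2 = 33
m=5,k=3: even sum, c = 33+15 = 48
m=5,k=4: odd sum, c = 48-4 = 44
m=5,k=5: even sum, c = 44+25 = 69
m=6,k=0: even sum, c = 69+0 = 69
m=6,k=1: odd sum, c = 69-1 = 68
m=6,k=2: even sum, c = 68+12 = 80
m=6,k=3: odd sum, c = 80-3 = 77
m=6,k=4: even sum, c = 77+24 = 101
m=6,k=5: odd sum, c = 101-5 = 96
m=6,k=6: even sum, c = 96+36 = 132

132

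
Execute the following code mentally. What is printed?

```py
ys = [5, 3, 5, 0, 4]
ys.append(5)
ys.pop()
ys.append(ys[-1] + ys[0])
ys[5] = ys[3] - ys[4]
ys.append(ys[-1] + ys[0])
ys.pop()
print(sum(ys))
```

13

append 5 → [5, 3, 5, 0, 4, 5]
pop() removes 5 → [5, 3, 5, 0, 4]
append ys[-1]+ys[0] = 4+5 = 9 → [5, 3, 5, 0, 4, 9]
ys[5] = ys[3]-ys[4] = 0-4 = -4 → [5, 3, 5, 0, 4, -4]
append ys[-1]+ys[0] = (-4)+5 = 1 → [5, 3, 5, 0, 4, -4, 1]
pop() removes 1 → [5, 3, 5, 0, 4, -4]
sum = 13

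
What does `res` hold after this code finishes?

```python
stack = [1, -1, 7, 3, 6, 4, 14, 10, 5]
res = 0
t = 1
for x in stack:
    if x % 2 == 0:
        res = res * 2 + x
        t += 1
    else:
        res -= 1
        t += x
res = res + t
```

57

x=1: not even, res = 0-1 = -1; t=2
x=-1: not even, res = (-1)-1 = -2; t=1
x=7: not even, res = (-2)-1 = -3; t=8
x=3: not even, res = (-3)-1 = -4; t=11
x=6: even, res = (-4)*2+6 = -2; t=12
x=4: even, res = (-2)*2+4 = 0; t=13
x=14: even, res = 0*2+14 = 14; t=14
x=10: even, res = 14*2+10 = 38; t=15
x=5: not even, res = 38-1 = 37; t=20
res+t = 37+20 = 57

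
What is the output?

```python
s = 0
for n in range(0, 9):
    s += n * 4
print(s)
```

n=0: s = 0+0*4 = 0
n=1: s = 0+1*4 = 4
n=2: s = 4+2*4 = 12
n=3: s = 12+3*4 = 24
n=4: s = 24+4*4 = 40
n=5: s = 40+5*4 = 60
n=6: s = 60+6*4 = 84
n=7: s = 84+7*4 = 112
n=8: s = 112+8*4 = 144

144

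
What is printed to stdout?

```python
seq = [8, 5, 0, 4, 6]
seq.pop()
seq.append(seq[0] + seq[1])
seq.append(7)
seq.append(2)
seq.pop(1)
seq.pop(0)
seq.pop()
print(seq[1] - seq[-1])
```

pop() removes 6 → [8, 5, 0, 4]
append seq[0]+seq[1] = 8+5 = 13 → [8, 5, 0, 4, 13]
append 7 → [8, 5, 0, 4, 13, 7]
append 2 → [8, 5, 0, 4, 13, 7, 2]
pop(1) removes 5 → [8, 0, 4, 13, 7, 2]
pop(0) removes 8 → [0, 4, 13, 7, 2]
pop() removes 2 → [0, 4, 13, 7]
seq[1]-seq[-1] = 4-7 = -3

-3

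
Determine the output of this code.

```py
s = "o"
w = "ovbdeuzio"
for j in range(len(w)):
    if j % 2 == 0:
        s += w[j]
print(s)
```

j=0: add 'o' → 'oo'
j=1: skip
j=2: add 'b' → 'oob'
j=3: skip
j=4: add 'e' → 'oobe'
j=5: skip
j=6: add 'z' → 'oobez'
j=7: skip
j=8: add 'o' → 'oobezo'

oobezo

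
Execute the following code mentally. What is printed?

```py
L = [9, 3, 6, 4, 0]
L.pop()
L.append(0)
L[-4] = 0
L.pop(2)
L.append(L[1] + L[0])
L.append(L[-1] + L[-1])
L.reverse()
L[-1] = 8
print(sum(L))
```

pop() removes 0 → [9, 3, 6, 4]
append 0 → [9, 3, 6, 4, 0]
L[-4] = 0 → [9, 0, 6, 4, 0]
pop(2) removes 6 → [9, 0, 4, 0]
append L[1]+L[0] = 0+9 = 9 → [9, 0, 4, 0, 9]
append L[-1]+L[-1] = 9+9 = 18 → [9, 0, 4, 0, 9, 18]
reverse → [18, 9, 0, 4, 0, 9]
L[-1] = 8 → [18, 9, 0, 4, 0, 8]
sum = 39

39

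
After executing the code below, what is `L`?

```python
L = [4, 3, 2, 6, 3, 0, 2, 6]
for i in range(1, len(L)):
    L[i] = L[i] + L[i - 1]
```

[4, 7, 9, 15, 18, 18, 20, 26]

i=1: L[1] = 3+4 = 7 → [4, 7, 2, 6, 3, 0, 2, 6]
i=2: L[2] = 2+7 = 9 → [4, 7, 9, 6, 3, 0, 2, 6]
i=3: L[3] = 6+9 = 15 → [4, 7, 9, 15, 3, 0, 2, 6]
i=4: L[4] = 3+15 = 18 → [4, 7, 9, 15, 18, 0, 2, 6]
i=5: L[5] = 0+18 = 18 → [4, 7, 9, 15, 18, 18, 2, 6]
i=6: L[6] = 2+18 = 20 → [4, 7, 9, 15, 18, 18, 20, 6]
i=7: L[7] = 6+20 = 26 → [4, 7, 9, 15, 18, 18, 20, 26]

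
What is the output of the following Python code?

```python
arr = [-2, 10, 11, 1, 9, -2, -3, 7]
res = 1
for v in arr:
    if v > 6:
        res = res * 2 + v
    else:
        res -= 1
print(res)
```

v=-2: not >6, res = 1-1 = 0
v=10: >6, res = 0*2+10 = 10
v=11: >6, res = 10*2+11 = 31
v=1: not >6, res = 31-1 = 30
v=9: >6, res = 30*2+9 = 69
v=-2: not >6, res = 69-1 = 68
v=-3: not >6, res = 68-1 = 67
v=7: >6, res = 67*2+7 = 141

141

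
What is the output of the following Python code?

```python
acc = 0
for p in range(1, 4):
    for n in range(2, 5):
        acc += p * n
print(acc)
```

p=1,n=2: acc = 0+2 = 2
p=1,n=3: acc = 2+3 = 5
p=1,n=4: acc = 5+4 = 9
p=2,n=2: acc = 9+4 = 13
p=2,n=3: acc = 13+6 = 19
p=2,n=4: acc = 19+8 = 27
p=3,n=2: acc = 27+6 = 33
p=3,n=3: acc = 33+9 = 42
p=3,n=4: acc = 42+12 = 54

54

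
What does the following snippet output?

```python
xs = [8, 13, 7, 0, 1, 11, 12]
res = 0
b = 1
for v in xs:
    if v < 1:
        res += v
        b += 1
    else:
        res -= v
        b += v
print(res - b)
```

v=8: not <1, res = 0-8 = -8; b=9
v=13: not <1, res = (-8)-13 = -21; b=22
v=7: not <1, res = (-21)-7 = -28; b=29
v=0: <1, res = (-28)+0 = -28; b=30
v=1: not <1, res = (-28)-1 = -29; b=31
v=11: not <1, res = (-29)-11 = -40; b=42
v=12: not <1, res = (-40)-12 = -52; b=54
res-b = (-52)-54 = -106

-106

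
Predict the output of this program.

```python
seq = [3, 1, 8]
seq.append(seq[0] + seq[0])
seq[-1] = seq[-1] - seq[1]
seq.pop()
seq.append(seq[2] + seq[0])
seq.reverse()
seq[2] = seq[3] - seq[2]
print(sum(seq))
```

24

append seq[0]+seq[0] = 3+3 = 6 → [3, 1, 8, 6]
seq[-1] = seq[-1]-seq[1] = 6-1 = 5 → [3, 1, 8, 5]
pop() removes 5 → [3, 1, 8]
append seq[2]+seq[0] = 8+3 = 11 → [3, 1, 8, 11]
reverse → [11, 8, 1, 3]
seq[2] = seq[3]-seq[2] = 3-1 = 2 → [11, 8, 2, 3]
sum = 24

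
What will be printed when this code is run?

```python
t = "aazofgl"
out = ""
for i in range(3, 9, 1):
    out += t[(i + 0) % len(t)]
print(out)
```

ofglaa

i=3: add t[3]='o' → 'o'
i=4: add t[4]='f' → 'of'
i=5: add t[5]='g' → 'ofg'
i=6: add t[6]='l' → 'ofgl'
i=7: add t[0]='a' → 'ofgla'
i=8: add t[1]='a' → 'ofglaa'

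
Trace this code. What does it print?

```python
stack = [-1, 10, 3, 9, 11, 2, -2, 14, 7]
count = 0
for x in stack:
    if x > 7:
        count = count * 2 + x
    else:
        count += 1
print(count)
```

181

x=-1: not >7, count = 0+1 = 1
x=10: >7, count = 1*2+10 = 12
x=3: not >7, count = 12+1 = 13
x=9: >7, count = 13*2+9 = 35
x=11: >7, count = 35*2+11 = 81
x=2: not >7, count = 81+1 = 82
x=-2: not >7, count = 82+1 = 83
x=14: >7, count = 83*2+14 = 180
x=7: not >7, count = 180+1 = 181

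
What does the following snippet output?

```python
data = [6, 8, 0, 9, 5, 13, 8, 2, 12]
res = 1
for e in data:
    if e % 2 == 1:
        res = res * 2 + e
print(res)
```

67

e=6: not odd
e=8: not odd
e=0: not odd
e=9: odd, res = 1*2+9 = 11
e=5: odd, res = 11*2+5 = 27
e=13: odd, res = 27*2+13 = 67
e=8: not odd
e=2: not odd
e=12: not odd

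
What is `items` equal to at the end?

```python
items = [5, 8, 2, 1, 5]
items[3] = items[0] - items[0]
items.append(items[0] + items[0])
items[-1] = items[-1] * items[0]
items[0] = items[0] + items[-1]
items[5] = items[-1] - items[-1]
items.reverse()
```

items[3] = items[0]-items[0] = 5-5 = 0 → [5, 8, 2, 0, 5]
append items[0]+items[0] = 5+5 = 10 → [5, 8, 2, 0, 5, 10]
items[-1] = items[-1]*items[0] = 10*5 = 50 → [5, 8, 2, 0, 5, 50]
items[0] = items[0]+items[-1] = 5+50 = 55 → [55, 8, 2, 0, 5, 50]
items[5] = items[-1]-items[-1] = 50-50 = 0 → [55, 8, 2, 0, 5, 0]
reverse → [0, 5, 0, 2, 8, 55]

[0, 5, 0, 2, 8, 55]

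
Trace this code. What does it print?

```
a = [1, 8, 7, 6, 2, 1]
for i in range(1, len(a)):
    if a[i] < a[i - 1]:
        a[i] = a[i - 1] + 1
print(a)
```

[1, 8, 9, 10, 11, 12]

i=1: 8>=1, unchanged → [1, 8, 7, 6, 2, 1]
i=2: 7<8, a[2] = 8+1 = 9 → [1, 8, 9, 6, 2, 1]
i=3: 6<9, a[3] = 9+1 = 10 → [1, 8, 9, 10, 2, 1]
i=4: 2<10, a[4] = 10+1 = 11 → [1, 8, 9, 10, 11, 1]
i=5: 1<11, a[5] = 11+1 = 12 → [1, 8, 9, 10, 11, 12]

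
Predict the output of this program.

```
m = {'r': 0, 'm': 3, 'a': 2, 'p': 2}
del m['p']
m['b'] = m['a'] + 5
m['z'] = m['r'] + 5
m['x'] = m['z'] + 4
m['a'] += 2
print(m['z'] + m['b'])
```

12

del 'p' → {'r': 0, 'm': 3, 'a': 2}
m['b'] = m['a']+5 = 7 → {'r': 0, 'm': 3, 'a': 2, 'b': 7}
m['z'] = m['r']+5 = 5 → {'r': 0, 'm': 3, 'a': 2, 'b': 7, 'z': 5}
m['x'] = m['z']+4 = 9 → {'r': 0, 'm': 3, 'a': 2, 'b': 7, 'z': 5, 'x': 9}
m['a'] = 2+2 = 4 → {'r': 0, 'm': 3, 'a': 4, 'b': 7, 'z': 5, 'x': 9}
m['z']+m['b'] = 5+7 = 12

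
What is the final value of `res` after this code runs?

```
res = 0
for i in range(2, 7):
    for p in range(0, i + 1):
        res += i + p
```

165

i=2,p=0: res = 0+2 = 2
i=2,p=1: res = 2+3 = 5
i=2,p=2: res = 5+4 = 9
i=3,p=0: res = 9+3 = 12
i=3,p=1: res = 12+4 = 16
i=3,p=2: res = 16+5 = 21
i=3,p=3: res = 21+6 = 27
i=4,p=0: res = 27+4 = 31
i=4,p=1: res = 31+5 = 36
i=4,p=2: res = 36+6 = 42
i=4,p=3: res = 42+7 = 49
i=4,p=4: res = 49+8 = 57
i=5,p=0: res = 57+5 = 62
i=5,p=1: res = 62+6 = 68
i=5,p=2: res = 68+7 = 75
i=5,p=3: res = 75+8 = 83
i=5,p=4: res = 83+9 = 92
i=5,p=5: res = 92+10 = 102
i=6,p=0: res = 102+6 = 108
i=6,p=1: res = 108+7 = 115
i=6,p=2: res = 115+8 = 123
i=6,p=3: res = 123+9 = 132
i=6,p=4: res = 132+10 = 142
i=6,p=5: res = 142+11 = 153
i=6,p=6: res = 153+12 = 165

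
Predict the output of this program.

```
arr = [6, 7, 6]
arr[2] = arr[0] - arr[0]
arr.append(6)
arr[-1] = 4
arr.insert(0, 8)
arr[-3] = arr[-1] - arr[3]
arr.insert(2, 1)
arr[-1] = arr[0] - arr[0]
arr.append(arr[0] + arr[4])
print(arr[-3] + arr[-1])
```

8

arr[2] = arr[0]-arr[0] = 6-6 = 0 → [6, 7, 0]
append 6 → [6, 7, 0, 6]
arr[-1] = 4 → [6, 7, 0, 4]
insert 8 at 0 → [8, 6, 7, 0, 4]
arr[-3] = arr[-1]-arr[3] = 4-0 = 4 → [8, 6, 4, 0, 4]
insert 1 at 2 → [8, 6, 1, 4, 0, 4]
arr[-1] = arr[0]-arr[0] = 8-8 = 0 → [8, 6, 1, 4, 0, 0]
append arr[0]+arr[4] = 8+0 = 8 → [8, 6, 1, 4, 0, 0, 8]
arr[-3]+arr[-1] = 0+8 = 8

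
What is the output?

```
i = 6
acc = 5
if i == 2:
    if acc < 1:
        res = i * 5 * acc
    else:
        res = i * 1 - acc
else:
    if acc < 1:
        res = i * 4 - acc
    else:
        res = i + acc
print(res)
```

i=6, acc=5
i == 2 is False; acc < 1 is False
→ res = i + acc = 11

11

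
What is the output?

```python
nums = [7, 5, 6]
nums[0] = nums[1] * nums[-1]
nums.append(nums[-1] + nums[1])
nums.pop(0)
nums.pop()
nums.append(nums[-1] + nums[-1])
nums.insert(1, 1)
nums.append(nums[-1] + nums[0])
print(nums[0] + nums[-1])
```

22

nums[0] = nums[1]*nums[-1] = 5*6 = 30 → [30, 5, 6]
append nums[-1]+nums[1] = 6+5 = 11 → [30, 5, 6, 11]
pop(0) removes 30 → [5, 6, 11]
pop() removes 11 → [5, 6]
append nums[-1]+nums[-1] = 6+6 = 12 → [5, 6, 12]
insert 1 at 1 → [5, 1, 6, 12]
append nums[-1]+nums[0] = 12+5 = 17 → [5, 1, 6, 12, 17]
nums[0]+nums[-1] = 5+17 = 22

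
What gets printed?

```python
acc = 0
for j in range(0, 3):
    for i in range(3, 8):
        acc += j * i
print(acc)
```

j=0,i=3: acc = 0+0 = 0
j=0,i=4: acc = 0+0 = 0
j=0,i=5: acc = 0+0 = 0
j=0,i=6: acc = 0+0 = 0
j=0,i=7: acc = 0+0 = 0
j=1,i=3: acc = 0+3 = 3
j=1,i=4: acc = 3+4 = 7
j=1,i=5: acc = 7+5 = 12
j=1,i=6: acc = 12+6 = 18
j=1,i=7: acc = 18+7 = 25
j=2,i=3: acc = 25+6 = 31
j=2,i=4: acc = 31+8 = 39
j=2,i=5: acc = 39+10 = 49
j=2,i=6: acc = 49+12 = 61
j=2,i=7: acc = 61+14 = 75

75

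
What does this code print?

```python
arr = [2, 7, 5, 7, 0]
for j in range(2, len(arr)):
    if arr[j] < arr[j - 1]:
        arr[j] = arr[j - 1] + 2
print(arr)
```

[2, 7, 9, 11, 13]

j=2: 5<7, arr[2] = 7+2 = 9 → [2, 7, 9, 7, 0]
j=3: 7<9, arr[3] = 9+2 = 11 → [2, 7, 9, 11, 0]
j=4: 0<11, arr[4] = 11+2 = 13 → [2, 7, 9, 11, 13]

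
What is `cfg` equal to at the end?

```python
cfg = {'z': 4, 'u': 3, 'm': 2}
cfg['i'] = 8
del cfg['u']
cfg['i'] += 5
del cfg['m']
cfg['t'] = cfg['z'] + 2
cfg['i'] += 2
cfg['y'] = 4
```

{'z': 4, 'i': 15, 't': 6, 'y': 4}

cfg['i'] = 8 → {'z': 4, 'u': 3, 'm': 2, 'i': 8}
del 'u' → {'z': 4, 'm': 2, 'i': 8}
cfg['i'] = 8+5 = 13 → {'z': 4, 'm': 2, 'i': 13}
del 'm' → {'z': 4, 'i': 13}
cfg['t'] = cfg['z']+2 = 6 → {'z': 4, 'i': 13, 't': 6}
cfg['i'] = 13+2 = 15 → {'z': 4, 'i': 15, 't': 6}
cfg['y'] = 4 → {'z': 4, 'i': 15, 't': 6, 'y': 4}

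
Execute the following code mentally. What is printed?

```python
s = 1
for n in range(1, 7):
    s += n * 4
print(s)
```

n=1: s = 1+1*4 = 5
n=2: s = 5+2*4 = 13
n=3: s = 13+3*4 = 25
n=4: s = 25+4*4 = 41
n=5: s = 41+5*4 = 61
n=6: s = 61+6*4 = 85

85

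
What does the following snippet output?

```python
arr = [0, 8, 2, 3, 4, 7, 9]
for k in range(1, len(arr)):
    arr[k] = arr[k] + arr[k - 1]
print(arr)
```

k=1: arr[1] = 8+0 = 8 → [0, 8, 2, 3, 4, 7, 9]
k=2: arr[2] = 2+8 = 10 → [0, 8, 10, 3, 4, 7, 9]
k=3: arr[3] = 3+10 = 13 → [0, 8, 10, 13, 4, 7, 9]
k=4: arr[4] = 4+13 = 17 → [0, 8, 10, 13, 17, 7, 9]
k=5: arr[5] = 7+17 = 24 → [0, 8, 10, 13, 17, 24, 9]
k=6: arr[6] = 9+24 = 33 → [0, 8, 10, 13, 17, 24, 33]

[0, 8, 10, 13, 17, 24, 33]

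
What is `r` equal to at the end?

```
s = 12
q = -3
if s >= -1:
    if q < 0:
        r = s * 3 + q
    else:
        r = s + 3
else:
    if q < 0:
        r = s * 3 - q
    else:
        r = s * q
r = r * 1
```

33

s=12, q=-3
s >= -1 is True; q < 0 is True
→ r = s * 3 + q = 33
r = 33*1 = 33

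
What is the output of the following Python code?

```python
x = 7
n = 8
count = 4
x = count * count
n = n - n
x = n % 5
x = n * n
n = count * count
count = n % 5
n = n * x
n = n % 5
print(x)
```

x = 4*4 = 16
n = 8-8 = 0
x = 0%5 = 0
x = 0*0 = 0
n = 4*4 = 16
count = 16%5 = 1
n = 16*0 = 0
n = 0%5 = 0

0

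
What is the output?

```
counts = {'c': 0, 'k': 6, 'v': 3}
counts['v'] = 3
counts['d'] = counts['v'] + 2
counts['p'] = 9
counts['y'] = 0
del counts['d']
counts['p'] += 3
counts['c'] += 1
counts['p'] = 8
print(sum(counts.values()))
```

counts['v'] = 3 → {'c': 0, 'k': 6, 'v': 3}
counts['d'] = counts['v']+2 = 5 → {'c': 0, 'k': 6, 'v': 3, 'd': 5}
counts['p'] = 9 → {'c': 0, 'k': 6, 'v': 3, 'd': 5, 'p': 9}
counts['y'] = 0 → {'c': 0, 'k': 6, 'v': 3, 'd': 5, 'p': 9, 'y': 0}
del 'd' → {'c': 0, 'k': 6, 'v': 3, 'p': 9, 'y': 0}
counts['p'] = 9+3 = 12 → {'c': 0, 'k': 6, 'v': 3, 'p': 12, 'y': 0}
counts['c'] = 0+1 = 1 → {'c': 1, 'k': 6, 'v': 3, 'p': 12, 'y': 0}
counts['p'] = 8 → {'c': 1, 'k': 6, 'v': 3, 'p': 8, 'y': 0}
sum of values = 18

18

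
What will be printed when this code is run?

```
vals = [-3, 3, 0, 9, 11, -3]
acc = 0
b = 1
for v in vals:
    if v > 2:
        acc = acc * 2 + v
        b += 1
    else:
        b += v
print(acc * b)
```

-82

v=-3: not >2; b=-2
v=3: >2, acc = 0*2+3 = 3; b=-1
v=0: not >2; b=-1
v=9: >2, acc = 3*2+9 = 15; b=0
v=11: >2, acc = 15*2+11 = 41; b=1
v=-3: not >2; b=-2
acc*b = 41*(-2) = -82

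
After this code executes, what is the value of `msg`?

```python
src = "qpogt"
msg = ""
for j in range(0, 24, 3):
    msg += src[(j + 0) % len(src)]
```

j=0: add src[0]='q' → 'q'
j=3: add src[3]='g' → 'qg'
j=6: add src[1]='p' → 'qgp'
j=9: add src[4]='t' → 'qgpt'
j=12: add src[2]='o' → 'qgpto'
j=15: add src[0]='q' → 'qgptoq'
j=18: add src[3]='g' → 'qgptoqg'
j=21: add src[1]='p' → 'qgptoqgp'

'qgptoqgp'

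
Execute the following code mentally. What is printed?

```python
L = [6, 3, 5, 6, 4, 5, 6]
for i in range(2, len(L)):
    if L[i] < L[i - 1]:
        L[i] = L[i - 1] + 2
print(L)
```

[6, 3, 5, 6, 8, 10, 12]

i=2: 5>=3, unchanged → [6, 3, 5, 6, 4, 5, 6]
i=3: 6>=5, unchanged → [6, 3, 5, 6, 4, 5, 6]
i=4: 4<6, L[4] = 6+2 = 8 → [6, 3, 5, 6, 8, 5, 6]
i=5: 5<8, L[5] = 8+2 = 10 → [6, 3, 5, 6, 8, 10, 6]
i=6: 6<10, L[6] = 10+2 = 12 → [6, 3, 5, 6, 8, 10, 12]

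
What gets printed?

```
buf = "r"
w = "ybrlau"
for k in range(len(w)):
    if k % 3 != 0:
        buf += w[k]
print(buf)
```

rbrau

k=0: skip
k=1: add 'b' → 'rb'
k=2: add 'r' → 'rbr'
k=3: skip
k=4: add 'a' → 'rbra'
k=5: add 'u' → 'rbrau'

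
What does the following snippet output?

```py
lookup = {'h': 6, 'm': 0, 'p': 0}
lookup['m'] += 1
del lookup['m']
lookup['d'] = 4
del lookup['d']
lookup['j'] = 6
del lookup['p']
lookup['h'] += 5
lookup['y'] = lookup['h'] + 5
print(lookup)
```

lookup['m'] = 0+1 = 1 → {'h': 6, 'm': 1, 'p': 0}
del 'm' → {'h': 6, 'p': 0}
lookup['d'] = 4 → {'h': 6, 'p': 0, 'd': 4}
del 'd' → {'h': 6, 'p': 0}
lookup['j'] = 6 → {'h': 6, 'p': 0, 'j': 6}
del 'p' → {'h': 6, 'j': 6}
lookup['h'] = 6+5 = 11 → {'h': 11, 'j': 6}
lookup['y'] = lookup['h']+5 = 16 → {'h': 11, 'j': 6, 'y': 16}

{'h': 11, 'j': 6, 'y': 16}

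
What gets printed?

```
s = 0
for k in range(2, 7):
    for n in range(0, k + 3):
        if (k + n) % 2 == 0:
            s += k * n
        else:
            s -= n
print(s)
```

k=2,n=0: even sum, s = 0+0 = 0
k=2,n=1: odd sum, s = 0-1 = -1
k=2,n=2: even sum, s = (-1)+4 = 3
k=2,n=3: odd sum, s = 3-3 = 0
k=2,n=4: even sum, s = 0+8 = 8
k=3,n=0: odd sum, s = 8-0 = 8
k=3,n=1: even sum, s = 8+3 = 11
k=3,n=2: odd sum, s = 11-2 = 9
k=3,n=3: even sum, s = 9+9 = 18
k=3,n=4: odd sum, s = 18-4 = 14
k=3,n=5: even sum, s = 14+15 = 29
k=4,n=0: even sum, s = 29+0 = 29
k=4,n=1: odd sum, s = 29-1 = 28
k=4,n=2: even sum, s = 28+8 = 36
k=4,n=3: odd sum, s = 36-3 = 33
k=4,n=4: even sum, s = 33+16 = 49
k=4,n=5: odd sum, s = 49-5 = 44
k=4,n=6: even sum, s = 44+24 = 68
k=5,n=0: odd sum, s = 68-0 = 68
k=5,n=1: even sum, s = 68+5 = 73
k=5,n=2: odd sum, s = 73-2 = 71
k=5,n=3: even sum, s = 71+15 = 86
k=5,n=4: odd sum, s = 86-4 = 82
k=5,n=5: even sum, s = 82+25 = 107
k=5,n=6: odd sum, s = 107-6 = 101
k=5,n=7: even sum, s = 101+35 = 136
k=6,n=0: even sum, s = 136+0 = 136
k=6,n=1: odd sum, s = 136-1 = 135
k=6,n=2: even sum, s = 135+12 = 147
k=6,n=3: odd sum, s = 147-3 = 144
k=6,n=4: even sum, s = 144+24 = 168
k=6,n=5: odd sum, s = 168-5 = 163
k=6,n=6: even sum, s = 163+36 = 199
k=6,n=7: odd sum, s = 199-7 = 192
k=6,n=8: even sum, s = 192+48 = 240

240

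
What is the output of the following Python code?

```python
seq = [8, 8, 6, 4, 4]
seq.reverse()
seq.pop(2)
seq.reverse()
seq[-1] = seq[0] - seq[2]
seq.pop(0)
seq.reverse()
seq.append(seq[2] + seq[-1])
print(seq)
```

reverse → [4, 4, 6, 8, 8]
pop(2) removes 6 → [4, 4, 8, 8]
reverse → [8, 8, 4, 4]
seq[-1] = seq[0]-seq[2] = 8-4 = 4 → [8, 8, 4, 4]
pop(0) removes 8 → [8, 4, 4]
reverse → [4, 4, 8]
append seq[2]+seq[-1] = 8+8 = 16 → [4, 4, 8, 16]

[4, 4, 8, 16]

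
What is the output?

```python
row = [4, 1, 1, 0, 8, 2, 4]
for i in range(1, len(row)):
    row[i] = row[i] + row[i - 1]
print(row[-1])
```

i=1: row[1] = 1+4 = 5 → [4, 5, 1, 0, 8, 2, 4]
i=2: row[2] = 1+5 = 6 → [4, 5, 6, 0, 8, 2, 4]
i=3: row[3] = 0+6 = 6 → [4, 5, 6, 6, 8, 2, 4]
i=4: row[4] = 8+6 = 14 → [4, 5, 6, 6, 14, 2, 4]
i=5: row[5] = 2+14 = 16 → [4, 5, 6, 6, 14, 16, 4]
i=6: row[6] = 4+16 = 20 → [4, 5, 6, 6, 14, 16, 20]

20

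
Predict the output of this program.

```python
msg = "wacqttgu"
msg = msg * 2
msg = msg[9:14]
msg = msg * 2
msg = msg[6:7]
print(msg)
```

c

repeat ×2 → 'wacqttguwacqttgu'
slice [9:14] → 'acqtt'
repeat ×2 → 'acqttacqtt'
slice [6:7] → 'c'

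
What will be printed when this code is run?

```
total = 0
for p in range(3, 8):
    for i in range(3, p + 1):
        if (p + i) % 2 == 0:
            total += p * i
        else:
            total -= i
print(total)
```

205

p=3,i=3: even sum, total = 0+9 = 9
p=4,i=3: odd sum, total = 9-3 = 6
p=4,i=4: even sum, total = 6+16 = 22
p=5,i=3: even sum, total = 22+15 = 37
p=5,i=4: odd sum, total = 37-4 = 33
p=5,i=5: even sum, total = 33+25 = 58
p=6,i=3: odd sum, total = 58-3 = 55
p=6,i=4: even sum, total = 55+24 = 79
p=6,i=5: odd sum, total = 79-5 = 74
p=6,i=6: even sum, total = 74+36 = 110
p=7,i=3: even sum, total = 110+21 = 131
p=7,i=4: odd sum, total = 131-4 = 127
p=7,i=5: even sum, total = 127+35 = 162
p=7,i=6: odd sum, total = 162-6 = 156
p=7,i=7: even sum, total = 156+49 = 205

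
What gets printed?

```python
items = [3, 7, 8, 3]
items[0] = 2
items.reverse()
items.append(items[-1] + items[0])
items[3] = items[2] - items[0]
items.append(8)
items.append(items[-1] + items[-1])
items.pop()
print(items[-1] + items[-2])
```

items[0] = 2 → [2, 7, 8, 3]
reverse → [3, 8, 7, 2]
append items[-1]+items[0] = 2+3 = 5 → [3, 8, 7, 2, 5]
items[3] = items[2]-items[0] = 7-3 = 4 → [3, 8, 7, 4, 5]
append 8 → [3, 8, 7, 4, 5, 8]
append items[-1]+items[-1] = 8+8 = 16 → [3, 8, 7, 4, 5, 8, 16]
pop() removes 16 → [3, 8, 7, 4, 5, 8]
items[-1]+items[-2] = 8+5 = 13

13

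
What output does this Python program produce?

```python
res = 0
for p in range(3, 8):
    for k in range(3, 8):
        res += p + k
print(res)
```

p=3,k=3: res = 0+6 = 6
p=3,k=4: res = 6+7 = 13
p=3,k=5: res = 13+8 = 21
p=3,k=6: res = 21+9 = 30
p=3,k=7: res = 30+10 = 40
p=4,k=3: res = 40+7 = 47
p=4,k=4: res = 47+8 = 55
p=4,k=5: res = 55+9 = 64
p=4,k=6: res = 64+10 = 74
p=4,k=7: res = 74+11 = 85
p=5,k=3: res = 85+8 = 93
p=5,k=4: res = 93+9 = 102
p=5,k=5: res = 102+10 = 112
p=5,k=6: res = 112+11 = 123
p=5,k=7: res = 123+12 = 135
p=6,k=3: res = 135+9 = 144
p=6,k=4: res = 144+10 = 154
p=6,k=5: res = 154+11 = 165
p=6,k=6: res = 165+12 = 177
p=6,k=7: res = 177+13 = 190
p=7,k=3: res = 190+10 = 200
p=7,k=4: res = 200+11 = 211
p=7,k=5: res = 211+12 = 223
p=7,k=6: res = 223+13 = 236
p=7,k=7: res = 236+14 = 250

250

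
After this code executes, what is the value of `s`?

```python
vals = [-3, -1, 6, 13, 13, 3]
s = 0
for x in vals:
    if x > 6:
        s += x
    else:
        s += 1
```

30

x=-3: not >6, s = 0+1 = 1
x=-1: not >6, s = 1+1 = 2
x=6: not >6, s = 2+1 = 3
x=13: >6, s = 3+13 = 16
x=13: >6, s = 16+13 = 29
x=3: not >6, s = 29+1 = 30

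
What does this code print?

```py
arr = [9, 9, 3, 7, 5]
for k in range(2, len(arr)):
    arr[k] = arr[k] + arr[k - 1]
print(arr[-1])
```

k=2: arr[2] = 3+9 = 12 → [9, 9, 12, 7, 5]
k=3: arr[3] = 7+12 = 19 → [9, 9, 12, 19, 5]
k=4: arr[4] = 5+19 = 24 → [9, 9, 12, 19, 24]

24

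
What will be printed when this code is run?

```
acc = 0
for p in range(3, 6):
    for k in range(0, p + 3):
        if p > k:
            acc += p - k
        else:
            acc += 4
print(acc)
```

67

p=3,k=0: 3>0, acc = 0+3 = 3
p=3,k=1: 3>1, acc = 3+2 = 5
p=3,k=2: 3>2, acc = 5+1 = 6
p=3,k=3: not 3>3, acc = 6+4 = 10
p=3,k=4: not 3>4, acc = 10+4 = 14
p=3,k=5: not 3>5, acc = 14+4 = 18
p=4,k=0: 4>0, acc = 18+4 = 22
p=4,k=1: 4>1, acc = 22+3 = 25
p=4,k=2: 4>2, acc = 25+2 = 27
p=4,k=3: 4>3, acc = 27+1 = 28
p=4,k=4: not 4>4, acc = 28+4 = 32
p=4,k=5: not 4>5, acc = 32+4 = 36
p=4,k=6: not 4>6, acc = 36+4 = 40
p=5,k=0: 5>0, acc = 40+5 = 45
p=5,k=1: 5>1, acc = 45+4 = 49
p=5,k=2: 5>2, acc = 49+3 = 52
p=5,k=3: 5>3, acc = 52+2 = 54
p=5,k=4: 5>4, acc = 54+1 = 55
p=5,k=5: not 5>5, acc = 55+4 = 59
p=5,k=6: not 5>6, acc = 59+4 = 63
p=5,k=7: not 5>7, acc = 63+4 = 67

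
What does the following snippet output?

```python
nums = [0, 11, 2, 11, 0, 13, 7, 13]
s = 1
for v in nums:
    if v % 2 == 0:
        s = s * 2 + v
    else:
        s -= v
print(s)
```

v=0: even, s = 1*2+0 = 2
v=11: not even, s = 2-11 = -9
v=2: even, s = (-9)*2+2 = -16
v=11: not even, s = (-16)-11 = -27
v=0: even, s = (-27)*2+0 = -54
v=13: not even, s = (-54)-13 = -67
v=7: not even, s = (-67)-7 = -74
v=13: not even, s = (-74)-13 = -87

-87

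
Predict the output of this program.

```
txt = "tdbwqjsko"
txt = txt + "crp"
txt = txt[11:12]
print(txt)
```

+ 'crp' → 'tdbwqjskocrp'
slice [11:12] → 'p'

p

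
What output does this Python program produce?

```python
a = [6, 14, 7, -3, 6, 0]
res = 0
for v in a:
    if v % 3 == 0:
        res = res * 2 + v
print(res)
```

48

v=6: %3==0, res = 0*2+6 = 6
v=14: not %3==0
v=7: not %3==0
v=-3: %3==0, res = 6*2+(-3) = 9
v=6: %3==0, res = 9*2+6 = 24
v=0: %3==0, res = 24*2+0 = 48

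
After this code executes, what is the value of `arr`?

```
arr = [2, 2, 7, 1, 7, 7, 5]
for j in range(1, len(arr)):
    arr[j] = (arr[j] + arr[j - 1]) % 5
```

[2, 4, 1, 2, 4, 1, 1]

j=1: arr[1] = (2+2)%5 = 4 → [2, 4, 7, 1, 7, 7, 5]
j=2: arr[2] = (7+4)%5 = 1 → [2, 4, 1, 1, 7, 7, 5]
j=3: arr[3] = (1+1)%5 = 2 → [2, 4, 1, 2, 7, 7, 5]
j=4: arr[4] = (7+2)%5 = 4 → [2, 4, 1, 2, 4, 7, 5]
j=5: arr[5] = (7+4)%5 = 1 → [2, 4, 1, 2, 4, 1, 5]
j=6: arr[6] = (5+1)%5 = 1 → [2, 4, 1, 2, 4, 1, 1]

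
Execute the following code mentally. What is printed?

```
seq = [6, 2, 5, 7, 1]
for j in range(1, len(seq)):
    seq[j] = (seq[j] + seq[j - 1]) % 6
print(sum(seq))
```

j=1: seq[1] = (2+6)%6 = 2 → [6, 2, 5, 7, 1]
j=2: seq[2] = (5+2)%6 = 1 → [6, 2, 1, 7, 1]
j=3: seq[3] = (7+1)%6 = 2 → [6, 2, 1, 2, 1]
j=4: seq[4] = (1+2)%6 = 3 → [6, 2, 1, 2, 3]
sum = 14

14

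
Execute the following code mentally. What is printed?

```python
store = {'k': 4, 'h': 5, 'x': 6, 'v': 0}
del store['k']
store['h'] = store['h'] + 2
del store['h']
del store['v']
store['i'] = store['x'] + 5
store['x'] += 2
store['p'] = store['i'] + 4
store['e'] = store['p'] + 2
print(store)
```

{'x': 8, 'i': 11, 'p': 15, 'e': 17}

del 'k' → {'h': 5, 'x': 6, 'v': 0}
store['h'] = store['h']+2 = 7 → {'h': 7, 'x': 6, 'v': 0}
del 'h' → {'x': 6, 'v': 0}
del 'v' → {'x': 6}
store['i'] = store['x']+5 = 11 → {'x': 6, 'i': 11}
store['x'] = 6+2 = 8 → {'x': 8, 'i': 11}
store['p'] = store['i']+4 = 15 → {'x': 8, 'i': 11, 'p': 15}
store['e'] = store['p']+2 = 17 → {'x': 8, 'i': 11, 'p': 15, 'e': 17}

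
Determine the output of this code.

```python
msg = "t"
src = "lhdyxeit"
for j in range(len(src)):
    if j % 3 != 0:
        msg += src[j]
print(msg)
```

j=0: skip
j=1: add 'h' → 'th'
j=2: add 'd' → 'thd'
j=3: skip
j=4: add 'x' → 'thdx'
j=5: add 'e' → 'thdxe'
j=6: skip
j=7: add 't' → 'thdxet'

thdxet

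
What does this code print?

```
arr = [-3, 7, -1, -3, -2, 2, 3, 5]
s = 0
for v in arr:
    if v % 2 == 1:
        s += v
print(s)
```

8

v=-3: odd, s = 0+(-3) = -3
v=7: odd, s = (-3)+7 = 4
v=-1: odd, s = 4+(-1) = 3
v=-3: odd, s = 3+(-3) = 0
v=-2: not odd
v=2: not odd
v=3: odd, s = 0+3 = 3
v=5: odd, s = 3+5 = 8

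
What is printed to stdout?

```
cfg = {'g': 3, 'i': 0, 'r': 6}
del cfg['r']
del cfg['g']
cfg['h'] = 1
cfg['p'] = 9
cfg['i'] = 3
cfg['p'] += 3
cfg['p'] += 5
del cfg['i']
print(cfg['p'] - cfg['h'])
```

16

del 'r' → {'g': 3, 'i': 0}
del 'g' → {'i': 0}
cfg['h'] = 1 → {'i': 0, 'h': 1}
cfg['p'] = 9 → {'i': 0, 'h': 1, 'p': 9}
cfg['i'] = 3 → {'i': 3, 'h': 1, 'p': 9}
cfg['p'] = 9+3 = 12 → {'i': 3, 'h': 1, 'p': 12}
cfg['p'] = 12+5 = 17 → {'i': 3, 'h': 1, 'p': 17}
del 'i' → {'h': 1, 'p': 17}
cfg['p']-cfg['h'] = 17-1 = 16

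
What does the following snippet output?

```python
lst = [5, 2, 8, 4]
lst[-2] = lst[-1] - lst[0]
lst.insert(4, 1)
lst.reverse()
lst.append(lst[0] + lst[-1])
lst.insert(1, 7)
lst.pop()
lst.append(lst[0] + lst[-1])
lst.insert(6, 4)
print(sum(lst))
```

28

lst[-2] = lst[-1]-lst[0] = 4-5 = -1 → [5, 2, -1, 4]
insert 1 at 4 → [5, 2, -1, 4, 1]
reverse → [1, 4, -1, 2, 5]
append lst[0]+lst[-1] = 1+5 = 6 → [1, 4, -1, 2, 5, 6]
insert 7 at 1 → [1, 7, 4, -1, 2, 5, 6]
pop() removes 6 → [1, 7, 4, -1, 2, 5]
append lst[0]+lst[-1] = 1+5 = 6 → [1, 7, 4, -1, 2, 5, 6]
insert 4 at 6 → [1, 7, 4, -1, 2, 5, 4, 6]
sum = 28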